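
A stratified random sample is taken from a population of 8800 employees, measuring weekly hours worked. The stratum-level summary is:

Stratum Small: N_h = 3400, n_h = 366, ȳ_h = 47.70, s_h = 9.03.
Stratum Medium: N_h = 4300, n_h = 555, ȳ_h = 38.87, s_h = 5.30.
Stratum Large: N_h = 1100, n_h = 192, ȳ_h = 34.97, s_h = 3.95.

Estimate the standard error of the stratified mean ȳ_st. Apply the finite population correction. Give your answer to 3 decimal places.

V̂(ȳ_st) = Σ W_h² (1 − n_h/N_h) s_h²/n_h, with W_h = N_h/N and N = 8800:
  stratum Small: (3400/8800)²·(1 − 366/3400)·9.03²/366 = 0.0296772
  stratum Medium: (4300/8800)²·(1 − 555/4300)·5.30²/555 = 0.0105248
  stratum Large: (1100/8800)²·(1 − 192/1100)·3.95²/192 = 0.00104811
V̂(ȳ_st) = 0.0412501
SE(ȳ_st) = √0.0412501 = 0.203101

SE(ȳ_st) ≈ 0.203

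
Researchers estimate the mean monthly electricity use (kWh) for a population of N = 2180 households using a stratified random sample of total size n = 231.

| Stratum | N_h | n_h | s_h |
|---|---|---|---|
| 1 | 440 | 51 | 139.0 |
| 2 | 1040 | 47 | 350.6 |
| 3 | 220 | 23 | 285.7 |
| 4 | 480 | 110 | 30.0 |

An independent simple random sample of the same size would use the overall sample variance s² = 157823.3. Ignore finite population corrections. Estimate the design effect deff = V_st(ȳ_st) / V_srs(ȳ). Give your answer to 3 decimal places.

V̂(ȳ_st) = Σ W_h² s_h²/n_h, with W_h = N_h/N and N = 2180:
  stratum 1: (440/2180)²·139.0²/51 = 15.4331
  stratum 2: (1040/2180)²·350.6²/47 = 595.223
  stratum 3: (220/2180)²·285.7²/23 = 36.1431
  stratum 4: (480/2180)²·30.0²/110 = 0.396661
V_st = 647.196
V_srs = s²/n = 157823.3/231 = 683.218
deff = V_st / V_srs = 647.196/683.218 = 0.9473

deff ≈ 0.947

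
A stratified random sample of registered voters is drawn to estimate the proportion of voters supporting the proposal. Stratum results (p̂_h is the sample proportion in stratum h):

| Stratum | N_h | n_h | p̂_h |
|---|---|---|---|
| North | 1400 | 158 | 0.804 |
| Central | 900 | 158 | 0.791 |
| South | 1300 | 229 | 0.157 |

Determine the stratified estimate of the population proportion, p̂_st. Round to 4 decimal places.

p̂_st ≈ 0.5671

N = 3600; stratum weights W_h = N_h/N.
p̂_st = Σ W_h p̂_h = (1400·0.804 + 900·0.791 + 1300·0.157)/3600 = 0.56711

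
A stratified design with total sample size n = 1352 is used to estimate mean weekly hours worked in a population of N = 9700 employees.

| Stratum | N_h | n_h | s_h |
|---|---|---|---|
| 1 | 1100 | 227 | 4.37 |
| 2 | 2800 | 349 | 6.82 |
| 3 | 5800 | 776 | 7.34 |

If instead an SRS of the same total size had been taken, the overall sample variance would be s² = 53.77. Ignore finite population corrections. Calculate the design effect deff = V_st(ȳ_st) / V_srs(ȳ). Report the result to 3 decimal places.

V̂(ȳ_st) = Σ W_h² s_h²/n_h, with W_h = N_h/N and N = 9700:
  stratum 1: (1100/9700)²·4.37²/227 = 0.00108188
  stratum 2: (2800/9700)²·6.82²/349 = 0.0111049
  stratum 3: (5800/9700)²·7.34²/776 = 0.0248224
V_st = 0.0370092
V_srs = s²/n = 53.77/1352 = 0.0397707
deff = V_st / V_srs = 0.0370092/0.0397707 = 0.9306

deff ≈ 0.931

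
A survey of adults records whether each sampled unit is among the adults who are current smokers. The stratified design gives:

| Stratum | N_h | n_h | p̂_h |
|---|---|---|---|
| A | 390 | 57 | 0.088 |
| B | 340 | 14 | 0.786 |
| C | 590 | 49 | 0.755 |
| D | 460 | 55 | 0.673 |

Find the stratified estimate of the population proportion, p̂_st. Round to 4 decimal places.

p̂_st ≈ 0.5936

N = 1780; stratum weights W_h = N_h/N.
p̂_st = Σ W_h p̂_h = (390·0.088 + 340·0.786 + 590·0.755 + 460·0.673)/1780 = 0.59359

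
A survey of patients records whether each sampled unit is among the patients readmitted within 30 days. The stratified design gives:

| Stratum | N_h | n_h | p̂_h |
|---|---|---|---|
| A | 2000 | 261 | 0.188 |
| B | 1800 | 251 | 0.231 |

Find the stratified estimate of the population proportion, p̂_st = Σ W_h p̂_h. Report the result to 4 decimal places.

N = 3800; stratum weights W_h = N_h/N.
p̂_st = Σ W_h p̂_h = (2000·0.188 + 1800·0.231)/3800 = 0.20837

p̂_st ≈ 0.2084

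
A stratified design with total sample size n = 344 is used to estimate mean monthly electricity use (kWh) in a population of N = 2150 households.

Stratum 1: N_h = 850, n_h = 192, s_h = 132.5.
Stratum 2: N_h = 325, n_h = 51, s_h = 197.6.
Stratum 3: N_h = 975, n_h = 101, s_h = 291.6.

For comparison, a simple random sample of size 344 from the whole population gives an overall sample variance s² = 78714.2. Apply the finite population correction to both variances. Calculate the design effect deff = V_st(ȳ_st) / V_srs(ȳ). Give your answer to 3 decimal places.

V̂(ȳ_st) = Σ W_h² (1 − n_h/N_h) s_h²/n_h, with W_h = N_h/N and N = 2150:
  stratum 1: (850/2150)²·(1 − 192/850)·132.5²/192 = 11.0636
  stratum 2: (325/2150)²·(1 − 51/325)·197.6²/51 = 14.7489
  stratum 3: (975/2150)²·(1 − 101/975)·291.6²/101 = 155.2
V_st = 181.013
V_srs = (1 − 344/2150)·78714.2/344 = 192.209
deff = V_st / V_srs = 181.013/192.209 = 0.9418

deff ≈ 0.942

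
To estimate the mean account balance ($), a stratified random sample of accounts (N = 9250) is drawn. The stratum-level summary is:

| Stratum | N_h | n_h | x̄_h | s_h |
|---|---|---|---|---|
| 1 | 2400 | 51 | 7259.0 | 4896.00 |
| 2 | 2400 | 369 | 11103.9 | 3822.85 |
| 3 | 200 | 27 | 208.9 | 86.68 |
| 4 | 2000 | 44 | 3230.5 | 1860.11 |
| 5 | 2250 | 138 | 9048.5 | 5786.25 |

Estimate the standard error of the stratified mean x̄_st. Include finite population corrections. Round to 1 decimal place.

V̂(x̄_st) = Σ W_h² (1 − n_h/N_h) s_h²/n_h, with W_h = N_h/N and N = 9250:
  stratum 1: (2400/9250)²·(1 − 51/2400)·4896.00²/51 = 30968.7
  stratum 2: (2400/9250)²·(1 − 369/2400)·3822.85²/369 = 2256.24
  stratum 3: (200/9250)²·(1 − 27/200)·86.68²/27 = 0.11253
  stratum 4: (2000/9250)²·(1 − 44/2000)·1860.11²/44 = 3595.34
  stratum 5: (2250/9250)²·(1 − 138/2250)·5786.25²/138 = 13474.4
V̂(x̄_st) = 50294.8
SE(x̄_st) = √50294.8 = 224.265

SE(x̄_st) ≈ 224.3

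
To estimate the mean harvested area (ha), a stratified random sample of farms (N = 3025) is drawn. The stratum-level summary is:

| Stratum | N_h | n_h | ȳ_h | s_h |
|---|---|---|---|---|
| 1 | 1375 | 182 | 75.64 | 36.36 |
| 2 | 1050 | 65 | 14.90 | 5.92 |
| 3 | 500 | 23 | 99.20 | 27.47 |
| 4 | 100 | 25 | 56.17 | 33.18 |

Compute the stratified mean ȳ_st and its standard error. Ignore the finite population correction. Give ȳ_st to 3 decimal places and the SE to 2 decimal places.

ȳ_st = Σ W_h ȳ_h = (1375·75.64 + 1050·14.90 + 500·99.20 + 100·56.17)/3025 = 57.80727
V̂(ȳ_st) = Σ W_h² s_h²/n_h, with W_h = N_h/N and N = 3025:
  stratum 1: (1375/3025)²·36.36²/182 = 1.50083
  stratum 2: (1050/3025)²·5.92²/65 = 0.0649618
  stratum 3: (500/3025)²·27.47²/23 = 0.896352
  stratum 4: (100/3025)²·33.18²/25 = 0.048124
V̂(ȳ_st) = 2.51027
SE(ȳ_st) = √2.51027 = 1.58438

ȳ_st ≈ 57.807, SE ≈ 1.58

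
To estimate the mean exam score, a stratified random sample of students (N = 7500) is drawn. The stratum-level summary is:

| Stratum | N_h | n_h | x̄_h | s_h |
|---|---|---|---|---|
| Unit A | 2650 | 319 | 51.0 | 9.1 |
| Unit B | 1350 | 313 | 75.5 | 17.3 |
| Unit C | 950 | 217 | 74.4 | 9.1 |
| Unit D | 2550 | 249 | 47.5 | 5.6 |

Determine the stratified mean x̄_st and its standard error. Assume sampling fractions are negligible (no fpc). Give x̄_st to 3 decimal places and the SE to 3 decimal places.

x̄_st = Σ W_h x̄_h = (2650·51.0 + 1350·75.5 + 950·74.4 + 2550·47.5)/7500 = 57.18400
V̂(x̄_st) = Σ W_h² s_h²/n_h, with W_h = N_h/N and N = 7500:
  stratum Unit A: (2650/7500)²·9.1²/319 = 0.0324087
  stratum Unit B: (1350/7500)²·17.3²/313 = 0.0309808
  stratum Unit C: (950/7500)²·9.1²/217 = 0.00612277
  stratum Unit D: (2550/7500)²·5.6²/249 = 0.0145591
V̂(x̄_st) = 0.0840714
SE(x̄_st) = √0.0840714 = 0.289951

x̄_st ≈ 57.184, SE ≈ 0.290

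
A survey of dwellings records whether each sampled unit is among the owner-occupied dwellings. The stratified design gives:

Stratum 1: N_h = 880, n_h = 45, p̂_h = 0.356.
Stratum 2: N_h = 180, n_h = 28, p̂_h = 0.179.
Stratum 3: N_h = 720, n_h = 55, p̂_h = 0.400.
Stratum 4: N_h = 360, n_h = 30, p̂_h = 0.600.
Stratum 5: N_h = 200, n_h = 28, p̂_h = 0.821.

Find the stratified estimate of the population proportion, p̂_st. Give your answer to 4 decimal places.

N = 2340; stratum weights W_h = N_h/N.
p̂_st = Σ W_h p̂_h = (880·0.356 + 180·0.179 + 720·0.400 + 360·0.600 + 200·0.821)/2340 = 0.43321

p̂_st ≈ 0.4332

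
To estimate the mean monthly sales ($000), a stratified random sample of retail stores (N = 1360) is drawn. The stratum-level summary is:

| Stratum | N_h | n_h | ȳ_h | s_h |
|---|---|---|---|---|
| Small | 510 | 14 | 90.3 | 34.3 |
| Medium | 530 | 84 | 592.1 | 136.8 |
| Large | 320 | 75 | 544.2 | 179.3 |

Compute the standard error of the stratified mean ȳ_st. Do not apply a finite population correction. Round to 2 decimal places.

V̂(ȳ_st) = Σ W_h² s_h²/n_h, with W_h = N_h/N and N = 1360:
  stratum Small: (510/1360)²·34.3²/14 = 11.8174
  stratum Medium: (530/1360)²·136.8²/84 = 33.8351
  stratum Large: (320/1360)²·179.3²/75 = 23.7313
V̂(ȳ_st) = 69.3838
SE(ȳ_st) = √69.3838 = 8.32969

SE(ȳ_st) ≈ 8.33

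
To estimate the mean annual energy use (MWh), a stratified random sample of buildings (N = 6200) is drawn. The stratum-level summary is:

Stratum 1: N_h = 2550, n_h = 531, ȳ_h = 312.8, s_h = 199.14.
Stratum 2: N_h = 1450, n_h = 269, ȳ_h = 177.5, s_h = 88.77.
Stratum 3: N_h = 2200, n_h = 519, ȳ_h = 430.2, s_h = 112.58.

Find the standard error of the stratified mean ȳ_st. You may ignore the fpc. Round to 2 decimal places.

V̂(ȳ_st) = Σ W_h² s_h²/n_h, with W_h = N_h/N and N = 6200:
  stratum 1: (2550/6200)²·199.14²/531 = 12.6334
  stratum 2: (1450/6200)²·88.77²/269 = 1.60226
  stratum 3: (2200/6200)²·112.58²/519 = 3.0748
V̂(ȳ_st) = 17.3104
SE(ȳ_st) = √17.3104 = 4.16058

SE(ȳ_st) ≈ 4.16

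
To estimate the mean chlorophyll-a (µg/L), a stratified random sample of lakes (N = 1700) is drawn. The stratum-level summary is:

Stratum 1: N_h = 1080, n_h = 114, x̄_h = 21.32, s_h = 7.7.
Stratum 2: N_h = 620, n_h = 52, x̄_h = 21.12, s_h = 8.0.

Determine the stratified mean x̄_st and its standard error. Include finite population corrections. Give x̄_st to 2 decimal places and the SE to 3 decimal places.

x̄_st = Σ W_h x̄_h = (1080·21.32 + 620·21.12)/1700 = 21.24706
V̂(x̄_st) = Σ W_h² (1 − n_h/N_h) s_h²/n_h, with W_h = N_h/N and N = 1700:
  stratum 1: (1080/1700)²·(1 − 114/1080)·7.7²/114 = 0.18775
  stratum 2: (620/1700)²·(1 − 52/620)·8.0²/52 = 0.149975
V̂(x̄_st) = 0.337725
SE(x̄_st) = √0.337725 = 0.581141

x̄_st ≈ 21.25, SE ≈ 0.581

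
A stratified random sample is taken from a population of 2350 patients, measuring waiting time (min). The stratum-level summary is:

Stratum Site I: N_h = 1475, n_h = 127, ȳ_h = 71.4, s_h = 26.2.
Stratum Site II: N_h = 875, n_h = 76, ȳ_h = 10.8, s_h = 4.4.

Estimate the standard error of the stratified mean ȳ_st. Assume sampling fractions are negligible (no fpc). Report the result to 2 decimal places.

SE(ȳ_st) ≈ 1.47

V̂(ȳ_st) = Σ W_h² s_h²/n_h, with W_h = N_h/N and N = 2350:
  stratum Site I: (1475/2350)²·26.2²/127 = 2.12935
  stratum Site II: (875/2350)²·4.4²/76 = 0.0353161
V̂(ȳ_st) = 2.16467
SE(ȳ_st) = √2.16467 = 1.47128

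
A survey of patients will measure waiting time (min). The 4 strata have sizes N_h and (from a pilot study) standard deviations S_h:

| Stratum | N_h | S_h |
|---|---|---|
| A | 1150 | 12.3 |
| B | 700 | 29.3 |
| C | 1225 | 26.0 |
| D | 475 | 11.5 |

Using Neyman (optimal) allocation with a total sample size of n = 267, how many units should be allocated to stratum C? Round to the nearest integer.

118

Neyman allocation: n_h = n · N_h S_h / Σ N_i S_i, with n = 267.
  stratum A: N_h·S_h = 1150·12.3 = 14145.00
  stratum B: N_h·S_h = 700·29.3 = 20510.00
  stratum C: N_h·S_h = 1225·26.0 = 31850.00
  stratum D: N_h·S_h = 475·11.5 = 5462.50
Σ N_h S_h = 71967.50
n for stratum C = 267·31850.00/71967.50 = 118.164 → 118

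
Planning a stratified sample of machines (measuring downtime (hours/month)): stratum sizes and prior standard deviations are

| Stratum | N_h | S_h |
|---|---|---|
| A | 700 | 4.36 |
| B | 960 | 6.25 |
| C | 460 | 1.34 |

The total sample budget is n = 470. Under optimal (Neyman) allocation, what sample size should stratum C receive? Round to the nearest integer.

Neyman allocation: n_h = n · N_h S_h / Σ N_i S_i, with n = 470.
  stratum A: N_h·S_h = 700·4.36 = 3052.00
  stratum B: N_h·S_h = 960·6.25 = 6000.00
  stratum C: N_h·S_h = 460·1.34 = 616.40
Σ N_h S_h = 9668.40
n for stratum C = 470·616.40/9668.40 = 29.964 → 30

30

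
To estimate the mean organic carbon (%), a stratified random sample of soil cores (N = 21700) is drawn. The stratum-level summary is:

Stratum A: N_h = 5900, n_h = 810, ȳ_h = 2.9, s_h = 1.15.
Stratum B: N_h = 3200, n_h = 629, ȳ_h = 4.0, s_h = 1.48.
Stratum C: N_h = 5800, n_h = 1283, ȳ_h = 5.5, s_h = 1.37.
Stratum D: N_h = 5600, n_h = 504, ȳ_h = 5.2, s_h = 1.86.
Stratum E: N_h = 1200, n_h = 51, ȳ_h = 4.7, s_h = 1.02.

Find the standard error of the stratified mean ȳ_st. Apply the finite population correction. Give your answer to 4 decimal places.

SE(ȳ_st) ≈ 0.0269

V̂(ȳ_st) = Σ W_h² (1 − n_h/N_h) s_h²/n_h, with W_h = N_h/N and N = 21700:
  stratum A: (5900/21700)²·(1 − 810/5900)·1.15²/810 = 0.000104126
  stratum B: (3200/21700)²·(1 − 629/3200)·1.48²/629 = 6.08423e-05
  stratum C: (5800/21700)²·(1 − 1283/5800)·1.37²/1283 = 8.13904e-05
  stratum D: (5600/21700)²·(1 − 504/5600)·1.86²/504 = 0.000416
  stratum E: (1200/21700)²·(1 − 51/1200)·1.02²/51 = 5.97327e-05
V̂(ȳ_st) = 0.000722092
SE(ȳ_st) = √0.000722092 = 0.0268718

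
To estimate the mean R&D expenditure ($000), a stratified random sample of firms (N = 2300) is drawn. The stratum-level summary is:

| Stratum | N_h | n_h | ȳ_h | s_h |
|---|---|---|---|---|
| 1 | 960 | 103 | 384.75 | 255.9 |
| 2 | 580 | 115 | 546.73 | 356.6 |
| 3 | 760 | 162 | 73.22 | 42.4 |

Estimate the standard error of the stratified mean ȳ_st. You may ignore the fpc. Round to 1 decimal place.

SE(ȳ_st) ≈ 13.5

V̂(ȳ_st) = Σ W_h² s_h²/n_h, with W_h = N_h/N and N = 2300:
  stratum 1: (960/2300)²·255.9²/103 = 110.762
  stratum 2: (580/2300)²·356.6²/115 = 70.3178
  stratum 3: (760/2300)²·42.4²/162 = 1.21168
V̂(ȳ_st) = 182.291
SE(ȳ_st) = √182.291 = 13.5015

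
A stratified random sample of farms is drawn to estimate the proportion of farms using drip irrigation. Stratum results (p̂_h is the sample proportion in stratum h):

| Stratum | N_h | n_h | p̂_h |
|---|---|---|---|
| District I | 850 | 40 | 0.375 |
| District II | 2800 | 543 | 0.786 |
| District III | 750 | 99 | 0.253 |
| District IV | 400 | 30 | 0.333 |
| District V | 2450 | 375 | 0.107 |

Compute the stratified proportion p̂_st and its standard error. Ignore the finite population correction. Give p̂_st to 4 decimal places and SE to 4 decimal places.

N = 7250; stratum weights W_h = N_h/N.
p̂_st = Σ W_h p̂_h = (850·0.375 + 2800·0.786 + 750·0.253 + 400·0.333 + 2450·0.107)/7250 = 0.42823
V̂(p̂_st) = Σ W_h² p̂_h(1−p̂_h)/(n_h−1):
  stratum District I: (850/7250)²·0.375·0.625/39 = 8.26054e-05
  stratum District II: (2800/7250)²·0.786·0.214/542 = 4.62889e-05
  stratum District III: (750/7250)²·0.253·0.747/98 = 2.06377e-05
  stratum District IV: (400/7250)²·0.333·0.667/29 = 2.3314e-05
  stratum District V: (2450/7250)²·0.107·0.893/374 = 2.91756e-05
V̂(p̂_st) = 0.000202022; SE = √V̂ = 0.0142134

p̂_st ≈ 0.4282, SE ≈ 0.0142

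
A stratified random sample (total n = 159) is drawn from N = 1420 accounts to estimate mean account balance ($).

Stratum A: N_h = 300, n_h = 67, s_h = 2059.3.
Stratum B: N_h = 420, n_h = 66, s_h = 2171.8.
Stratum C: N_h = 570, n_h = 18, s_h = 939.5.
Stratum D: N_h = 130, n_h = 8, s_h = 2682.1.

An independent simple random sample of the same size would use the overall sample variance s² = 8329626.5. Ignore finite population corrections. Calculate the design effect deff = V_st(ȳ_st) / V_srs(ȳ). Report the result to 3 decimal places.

V̂(ȳ_st) = Σ W_h² s_h²/n_h, with W_h = N_h/N and N = 1420:
  stratum A: (300/1420)²·2059.3²/67 = 2825.08
  stratum B: (420/1420)²·2171.8²/66 = 6251.98
  stratum C: (570/1420)²·939.5²/18 = 7901.22
  stratum D: (130/1420)²·2682.1²/8 = 7536.5
V_st = 24514.8
V_srs = s²/n = 8329626.5/159 = 52387.6
deff = V_st / V_srs = 24514.8/52387.6 = 0.4680

deff ≈ 0.468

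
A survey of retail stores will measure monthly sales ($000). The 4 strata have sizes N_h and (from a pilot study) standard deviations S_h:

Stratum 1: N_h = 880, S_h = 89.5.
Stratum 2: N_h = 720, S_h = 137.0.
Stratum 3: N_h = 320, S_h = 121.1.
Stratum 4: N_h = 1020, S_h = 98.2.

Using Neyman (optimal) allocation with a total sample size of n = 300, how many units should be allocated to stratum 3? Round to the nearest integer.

Neyman allocation: n_h = n · N_h S_h / Σ N_i S_i, with n = 300.
  stratum 1: N_h·S_h = 880·89.5 = 78760.00
  stratum 2: N_h·S_h = 720·137.0 = 98640.00
  stratum 3: N_h·S_h = 320·121.1 = 38752.00
  stratum 4: N_h·S_h = 1020·98.2 = 100164.00
Σ N_h S_h = 316316.00
n for stratum 3 = 300·38752.00/316316.00 = 36.753 → 37

37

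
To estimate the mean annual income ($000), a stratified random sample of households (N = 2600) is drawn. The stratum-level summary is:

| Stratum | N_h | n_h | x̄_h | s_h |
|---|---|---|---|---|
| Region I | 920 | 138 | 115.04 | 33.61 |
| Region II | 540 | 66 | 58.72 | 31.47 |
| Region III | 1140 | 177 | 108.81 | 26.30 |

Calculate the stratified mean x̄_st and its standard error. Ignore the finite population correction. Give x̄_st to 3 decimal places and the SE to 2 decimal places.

x̄_st ≈ 100.611, SE ≈ 1.56

x̄_st = Σ W_h x̄_h = (920·115.04 + 540·58.72 + 1140·108.81)/2600 = 100.61115
V̂(x̄_st) = Σ W_h² s_h²/n_h, with W_h = N_h/N and N = 2600:
  stratum Region I: (920/2600)²·33.61²/138 = 1.02491
  stratum Region II: (540/2600)²·31.47²/66 = 0.647277
  stratum Region III: (1140/2600)²·26.30²/177 = 0.751279
V̂(x̄_st) = 2.42347
SE(x̄_st) = √2.42347 = 1.55675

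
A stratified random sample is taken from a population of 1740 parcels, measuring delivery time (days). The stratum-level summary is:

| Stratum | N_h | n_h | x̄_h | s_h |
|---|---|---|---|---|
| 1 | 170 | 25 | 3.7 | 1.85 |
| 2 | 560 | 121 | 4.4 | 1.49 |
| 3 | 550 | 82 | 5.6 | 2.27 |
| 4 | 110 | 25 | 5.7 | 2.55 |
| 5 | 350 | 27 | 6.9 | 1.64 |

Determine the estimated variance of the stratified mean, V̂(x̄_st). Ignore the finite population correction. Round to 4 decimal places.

V̂(x̄_st) ≈ 0.0146

V̂(x̄_st) = Σ W_h² s_h²/n_h, with W_h = N_h/N and N = 1740:
  stratum 1: (170/1740)²·1.85²/25 = 0.00130678
  stratum 2: (560/1740)²·1.49²/121 = 0.00190049
  stratum 3: (550/1740)²·2.27²/82 = 0.00627863
  stratum 4: (110/1740)²·2.55²/25 = 0.00103951
  stratum 5: (350/1740)²·1.64²/27 = 0.00403052
V̂(x̄_st) = 0.0145559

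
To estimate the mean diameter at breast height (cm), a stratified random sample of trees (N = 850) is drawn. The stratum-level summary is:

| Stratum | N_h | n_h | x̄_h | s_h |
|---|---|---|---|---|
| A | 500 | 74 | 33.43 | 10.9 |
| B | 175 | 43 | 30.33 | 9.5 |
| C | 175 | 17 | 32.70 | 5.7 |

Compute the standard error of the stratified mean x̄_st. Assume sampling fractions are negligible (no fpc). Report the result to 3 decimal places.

SE(x̄_st) ≈ 0.852

V̂(x̄_st) = Σ W_h² s_h²/n_h, with W_h = N_h/N and N = 850:
  stratum A: (500/850)²·10.9²/74 = 0.55555
  stratum B: (175/850)²·9.5²/43 = 0.0889646
  stratum C: (175/850)²·5.7²/17 = 0.0810101
V̂(x̄_st) = 0.725525
SE(x̄_st) = √0.725525 = 0.851778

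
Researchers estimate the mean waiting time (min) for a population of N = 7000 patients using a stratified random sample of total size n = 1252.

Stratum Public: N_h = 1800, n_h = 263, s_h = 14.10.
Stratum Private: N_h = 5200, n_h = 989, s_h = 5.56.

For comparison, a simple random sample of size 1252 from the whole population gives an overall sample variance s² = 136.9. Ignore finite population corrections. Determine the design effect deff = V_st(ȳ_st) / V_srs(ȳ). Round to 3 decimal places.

V̂(ȳ_st) = Σ W_h² s_h²/n_h, with W_h = N_h/N and N = 7000:
  stratum Public: (1800/7000)²·14.10²/263 = 0.049984
  stratum Private: (5200/7000)²·5.56²/989 = 0.017249
V_st = 0.067233
V_srs = s²/n = 136.9/1252 = 0.109345
deff = V_st / V_srs = 0.067233/0.109345 = 0.6149

deff ≈ 0.615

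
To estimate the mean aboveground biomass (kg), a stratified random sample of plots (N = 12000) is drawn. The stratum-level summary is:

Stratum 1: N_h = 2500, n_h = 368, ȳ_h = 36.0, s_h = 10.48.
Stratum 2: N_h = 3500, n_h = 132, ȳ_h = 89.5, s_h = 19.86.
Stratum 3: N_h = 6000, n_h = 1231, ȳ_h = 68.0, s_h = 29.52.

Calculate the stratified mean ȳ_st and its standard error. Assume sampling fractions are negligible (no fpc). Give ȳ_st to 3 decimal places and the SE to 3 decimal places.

ȳ_st ≈ 67.604, SE ≈ 0.666

ȳ_st = Σ W_h ȳ_h = (2500·36.0 + 3500·89.5 + 6000·68.0)/12000 = 67.60417
V̂(ȳ_st) = Σ W_h² s_h²/n_h, with W_h = N_h/N and N = 12000:
  stratum 1: (2500/12000)²·10.48²/368 = 0.0129537
  stratum 2: (3500/12000)²·19.86²/132 = 0.25419
  stratum 3: (6000/12000)²·29.52²/1231 = 0.176976
V̂(ȳ_st) = 0.44412
SE(ȳ_st) = √0.44412 = 0.666423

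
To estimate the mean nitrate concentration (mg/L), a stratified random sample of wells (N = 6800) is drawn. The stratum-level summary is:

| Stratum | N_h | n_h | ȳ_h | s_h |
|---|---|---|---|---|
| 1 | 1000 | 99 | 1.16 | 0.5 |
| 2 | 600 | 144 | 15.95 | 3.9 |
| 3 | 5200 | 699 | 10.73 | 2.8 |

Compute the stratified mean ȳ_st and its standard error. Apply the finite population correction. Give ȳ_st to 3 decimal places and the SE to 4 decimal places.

ȳ_st ≈ 9.783, SE ≈ 0.0797

ȳ_st = Σ W_h ȳ_h = (1000·1.16 + 600·15.95 + 5200·10.73)/6800 = 9.78324
V̂(ȳ_st) = Σ W_h² (1 − n_h/N_h) s_h²/n_h, with W_h = N_h/N and N = 6800:
  stratum 1: (1000/6800)²·(1 − 99/1000)·0.5²/99 = 4.92053e-05
  stratum 2: (600/6800)²·(1 − 144/600)·3.9²/144 = 0.000624978
  stratum 3: (5200/6800)²·(1 − 699/5200)·2.8²/699 = 0.00567719
V̂(ȳ_st) = 0.00635137
SE(ȳ_st) = √0.00635137 = 0.0796955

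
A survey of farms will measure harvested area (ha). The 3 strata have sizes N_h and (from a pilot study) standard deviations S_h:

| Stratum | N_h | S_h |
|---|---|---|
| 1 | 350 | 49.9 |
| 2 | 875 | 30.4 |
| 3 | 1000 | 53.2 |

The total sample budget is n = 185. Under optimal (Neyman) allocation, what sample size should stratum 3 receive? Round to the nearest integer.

Neyman allocation: n_h = n · N_h S_h / Σ N_i S_i, with n = 185.
  stratum 1: N_h·S_h = 350·49.9 = 17465.00
  stratum 2: N_h·S_h = 875·30.4 = 26600.00
  stratum 3: N_h·S_h = 1000·53.2 = 53200.00
Σ N_h S_h = 97265.00
n for stratum 3 = 185·53200.00/97265.00 = 101.187 → 101

101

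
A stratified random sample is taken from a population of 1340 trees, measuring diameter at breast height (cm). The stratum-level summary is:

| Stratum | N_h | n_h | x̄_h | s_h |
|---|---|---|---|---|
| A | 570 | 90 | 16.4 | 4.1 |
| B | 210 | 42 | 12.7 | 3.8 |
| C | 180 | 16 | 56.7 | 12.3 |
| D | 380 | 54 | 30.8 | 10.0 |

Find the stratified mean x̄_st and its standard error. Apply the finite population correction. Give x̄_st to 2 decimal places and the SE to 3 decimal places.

x̄_st = Σ W_h x̄_h = (570·16.4 + 210·12.7 + 180·56.7 + 380·30.8)/1340 = 25.31716
V̂(x̄_st) = Σ W_h² (1 − n_h/N_h) s_h²/n_h, with W_h = N_h/N and N = 1340:
  stratum A: (570/1340)²·(1 − 90/570)·4.1²/90 = 0.0284598
  stratum B: (210/1340)²·(1 − 42/210)·3.8²/42 = 0.00675518
  stratum C: (180/1340)²·(1 − 16/180)·12.3²/16 = 0.155452
  stratum D: (380/1340)²·(1 − 54/380)·10.0²/54 = 0.127761
V̂(x̄_st) = 0.318428
SE(x̄_st) = √0.318428 = 0.564294

x̄_st ≈ 25.32, SE ≈ 0.564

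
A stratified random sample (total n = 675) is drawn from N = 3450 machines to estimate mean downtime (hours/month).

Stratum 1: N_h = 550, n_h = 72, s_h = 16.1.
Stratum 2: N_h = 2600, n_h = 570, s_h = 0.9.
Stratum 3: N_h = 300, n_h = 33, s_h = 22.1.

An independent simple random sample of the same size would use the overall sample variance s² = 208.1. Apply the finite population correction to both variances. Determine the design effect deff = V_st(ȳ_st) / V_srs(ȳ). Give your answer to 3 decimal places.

deff ≈ 0.725

V̂(ȳ_st) = Σ W_h² (1 − n_h/N_h) s_h²/n_h, with W_h = N_h/N and N = 3450:
  stratum 1: (550/3450)²·(1 − 72/550)·16.1²/72 = 0.0795191
  stratum 2: (2600/3450)²·(1 − 570/2600)·0.9²/570 = 0.000630146
  stratum 3: (300/3450)²·(1 − 33/300)·22.1²/33 = 0.0996013
V_st = 0.179751
V_srs = (1 − 675/3450)·208.1/675 = 0.247977
deff = V_st / V_srs = 0.179751/0.247977 = 0.7249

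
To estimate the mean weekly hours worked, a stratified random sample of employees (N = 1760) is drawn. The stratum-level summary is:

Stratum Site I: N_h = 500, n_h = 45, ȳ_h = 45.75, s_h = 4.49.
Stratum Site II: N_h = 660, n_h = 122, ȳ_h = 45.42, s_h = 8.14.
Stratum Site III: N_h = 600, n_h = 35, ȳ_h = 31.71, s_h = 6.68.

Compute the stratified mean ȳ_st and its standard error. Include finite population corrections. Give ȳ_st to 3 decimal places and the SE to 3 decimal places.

ȳ_st = Σ W_h ȳ_h = (500·45.75 + 660·45.42 + 600·31.71)/1760 = 40.83989
V̂(ȳ_st) = Σ W_h² (1 − n_h/N_h) s_h²/n_h, with W_h = N_h/N and N = 1760:
  stratum Site I: (500/1760)²·(1 − 45/500)·4.49²/45 = 0.0329031
  stratum Site II: (660/1760)²·(1 − 122/660)·8.14²/122 = 0.0622572
  stratum Site III: (600/1760)²·(1 − 35/600)·6.68²/35 = 0.139527
V̂(ȳ_st) = 0.234688
SE(ȳ_st) = √0.234688 = 0.484446

ȳ_st ≈ 40.840, SE ≈ 0.484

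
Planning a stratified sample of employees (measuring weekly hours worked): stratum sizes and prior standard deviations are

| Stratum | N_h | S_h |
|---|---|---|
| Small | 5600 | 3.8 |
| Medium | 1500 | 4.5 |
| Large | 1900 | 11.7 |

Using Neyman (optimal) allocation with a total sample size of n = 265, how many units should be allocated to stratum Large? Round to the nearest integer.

Neyman allocation: n_h = n · N_h S_h / Σ N_i S_i, with n = 265.
  stratum Small: N_h·S_h = 5600·3.8 = 21280.00
  stratum Medium: N_h·S_h = 1500·4.5 = 6750.00
  stratum Large: N_h·S_h = 1900·11.7 = 22230.00
Σ N_h S_h = 50260.00
n for stratum Large = 265·22230.00/50260.00 = 117.210 → 117

117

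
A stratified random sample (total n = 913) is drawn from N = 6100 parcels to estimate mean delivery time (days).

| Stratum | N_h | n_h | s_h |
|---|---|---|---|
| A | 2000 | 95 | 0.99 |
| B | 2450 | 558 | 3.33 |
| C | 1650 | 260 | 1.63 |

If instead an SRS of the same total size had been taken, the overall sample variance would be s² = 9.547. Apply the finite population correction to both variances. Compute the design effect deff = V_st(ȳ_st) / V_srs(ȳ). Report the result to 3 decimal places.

deff ≈ 0.468

V̂(ȳ_st) = Σ W_h² (1 − n_h/N_h) s_h²/n_h, with W_h = N_h/N and N = 6100:
  stratum A: (2000/6100)²·(1 − 95/2000)·0.99²/95 = 0.00105636
  stratum B: (2450/6100)²·(1 − 558/2450)·3.33²/558 = 0.00247561
  stratum C: (1650/6100)²·(1 − 260/1650)·1.63²/260 = 0.000629856
V_st = 0.00416182
V_srs = (1 − 913/6100)·9.547/913 = 0.00889165
deff = V_st / V_srs = 0.00416182/0.00889165 = 0.4681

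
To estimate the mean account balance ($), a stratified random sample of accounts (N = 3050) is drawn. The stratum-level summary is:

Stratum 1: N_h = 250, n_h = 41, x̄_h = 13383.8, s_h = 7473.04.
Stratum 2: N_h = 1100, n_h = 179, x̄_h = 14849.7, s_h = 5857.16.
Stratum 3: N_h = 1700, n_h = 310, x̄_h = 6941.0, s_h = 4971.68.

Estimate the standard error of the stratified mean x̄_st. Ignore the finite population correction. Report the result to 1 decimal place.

V̂(x̄_st) = Σ W_h² s_h²/n_h, with W_h = N_h/N and N = 3050:
  stratum 1: (250/3050)²·7473.04²/41 = 9151.47
  stratum 2: (1100/3050)²·5857.16²/179 = 24929.1
  stratum 3: (1700/3050)²·4971.68²/310 = 24771
V̂(x̄_st) = 58851.5
SE(x̄_st) = √58851.5 = 242.593

SE(x̄_st) ≈ 242.6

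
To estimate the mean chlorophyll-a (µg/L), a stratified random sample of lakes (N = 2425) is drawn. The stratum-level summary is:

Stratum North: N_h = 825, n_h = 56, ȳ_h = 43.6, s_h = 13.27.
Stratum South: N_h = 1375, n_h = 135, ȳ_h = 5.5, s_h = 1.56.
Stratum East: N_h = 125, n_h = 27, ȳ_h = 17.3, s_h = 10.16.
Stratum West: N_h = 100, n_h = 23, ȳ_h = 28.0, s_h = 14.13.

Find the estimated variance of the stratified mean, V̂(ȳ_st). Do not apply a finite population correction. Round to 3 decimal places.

V̂(ȳ_st) = Σ W_h² s_h²/n_h, with W_h = N_h/N and N = 2425:
  stratum North: (825/2425)²·13.27²/56 = 0.363947
  stratum South: (1375/2425)²·1.56²/135 = 0.00579559
  stratum East: (125/2425)²·10.16²/27 = 0.0101583
  stratum West: (100/2425)²·14.13²/23 = 0.0147616
V̂(ȳ_st) = 0.394663

V̂(ȳ_st) ≈ 0.395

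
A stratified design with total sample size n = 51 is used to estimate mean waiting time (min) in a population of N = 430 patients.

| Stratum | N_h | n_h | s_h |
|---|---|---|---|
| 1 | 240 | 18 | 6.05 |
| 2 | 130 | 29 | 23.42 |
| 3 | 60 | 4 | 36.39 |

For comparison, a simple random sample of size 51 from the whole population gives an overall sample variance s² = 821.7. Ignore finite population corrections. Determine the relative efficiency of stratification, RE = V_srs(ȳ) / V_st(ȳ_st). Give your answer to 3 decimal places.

V̂(ȳ_st) = Σ W_h² s_h²/n_h, with W_h = N_h/N and N = 430:
  stratum 1: (240/430)²·6.05²/18 = 0.633467
  stratum 2: (130/430)²·23.42²/29 = 1.72872
  stratum 3: (60/430)²·36.39²/4 = 6.44569
V_st = 8.80788
V_srs = s²/n = 821.7/51 = 16.1118
Relative efficiency = V_srs / V_st = 16.1118/8.80788 = 1.8292

RE ≈ 1.829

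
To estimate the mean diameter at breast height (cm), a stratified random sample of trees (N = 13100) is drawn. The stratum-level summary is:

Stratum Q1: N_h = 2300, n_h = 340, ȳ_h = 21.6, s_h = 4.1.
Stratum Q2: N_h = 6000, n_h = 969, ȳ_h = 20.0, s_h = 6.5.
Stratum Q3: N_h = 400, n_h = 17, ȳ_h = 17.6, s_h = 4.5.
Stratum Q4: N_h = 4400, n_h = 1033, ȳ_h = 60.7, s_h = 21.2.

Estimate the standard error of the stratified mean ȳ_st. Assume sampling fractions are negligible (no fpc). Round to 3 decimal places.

V̂(ȳ_st) = Σ W_h² s_h²/n_h, with W_h = N_h/N and N = 13100:
  stratum Q1: (2300/13100)²·4.1²/340 = 0.00152406
  stratum Q2: (6000/13100)²·6.5²/969 = 0.00914667
  stratum Q3: (400/13100)²·4.5²/17 = 0.00111059
  stratum Q4: (4400/13100)²·21.2²/1033 = 0.0490833
V̂(ȳ_st) = 0.0608647
SE(ȳ_st) = √0.0608647 = 0.246708

SE(ȳ_st) ≈ 0.247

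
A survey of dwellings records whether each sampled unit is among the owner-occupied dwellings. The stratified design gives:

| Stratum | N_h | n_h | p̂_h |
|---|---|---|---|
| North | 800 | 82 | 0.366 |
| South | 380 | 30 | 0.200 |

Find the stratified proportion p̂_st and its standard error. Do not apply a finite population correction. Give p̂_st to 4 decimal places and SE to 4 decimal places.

N = 1180; stratum weights W_h = N_h/N.
p̂_st = Σ W_h p̂_h = (800·0.366 + 380·0.200)/1180 = 0.31254
V̂(p̂_st) = Σ W_h² p̂_h(1−p̂_h)/(n_h−1):
  stratum North: (800/1180)²·0.366·0.634/81 = 0.00131674
  stratum South: (380/1180)²·0.200·0.800/29 = 0.00057217
V̂(p̂_st) = 0.00188891; SE = √V̂ = 0.0434616

p̂_st ≈ 0.3125, SE ≈ 0.0435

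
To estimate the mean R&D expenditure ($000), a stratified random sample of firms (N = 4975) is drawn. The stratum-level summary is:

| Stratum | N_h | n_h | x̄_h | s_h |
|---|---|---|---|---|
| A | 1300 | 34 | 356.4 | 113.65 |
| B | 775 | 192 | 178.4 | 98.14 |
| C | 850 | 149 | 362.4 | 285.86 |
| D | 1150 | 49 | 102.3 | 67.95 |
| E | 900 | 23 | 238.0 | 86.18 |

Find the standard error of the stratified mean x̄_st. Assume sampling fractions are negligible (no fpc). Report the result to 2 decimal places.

SE(x̄_st) ≈ 7.67

V̂(x̄_st) = Σ W_h² s_h²/n_h, with W_h = N_h/N and N = 4975:
  stratum A: (1300/4975)²·113.65²/34 = 25.9394
  stratum B: (775/4975)²·98.14²/192 = 1.21733
  stratum C: (850/4975)²·285.86²/149 = 16.0093
  stratum D: (1150/4975)²·67.95²/49 = 5.03492
  stratum E: (900/4975)²·86.18²/23 = 10.5678
V̂(x̄_st) = 58.7688
SE(x̄_st) = √58.7688 = 7.66608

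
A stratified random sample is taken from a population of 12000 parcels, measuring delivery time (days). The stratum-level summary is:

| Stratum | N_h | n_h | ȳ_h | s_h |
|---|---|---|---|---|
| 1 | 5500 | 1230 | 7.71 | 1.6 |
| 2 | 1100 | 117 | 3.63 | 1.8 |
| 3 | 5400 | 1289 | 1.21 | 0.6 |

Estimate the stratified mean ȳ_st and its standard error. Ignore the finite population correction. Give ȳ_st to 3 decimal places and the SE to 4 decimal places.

ȳ_st ≈ 4.411, SE ≈ 0.0270

ȳ_st = Σ W_h ȳ_h = (5500·7.71 + 1100·3.63 + 5400·1.21)/12000 = 4.41100
V̂(ȳ_st) = Σ W_h² s_h²/n_h, with W_h = N_h/N and N = 12000:
  stratum 1: (5500/12000)²·1.6²/1230 = 0.000437218
  stratum 2: (1100/12000)²·1.8²/117 = 0.000232692
  stratum 3: (5400/12000)²·0.6²/1289 = 5.65555e-05
V̂(ȳ_st) = 0.000726465
SE(ȳ_st) = √0.000726465 = 0.026953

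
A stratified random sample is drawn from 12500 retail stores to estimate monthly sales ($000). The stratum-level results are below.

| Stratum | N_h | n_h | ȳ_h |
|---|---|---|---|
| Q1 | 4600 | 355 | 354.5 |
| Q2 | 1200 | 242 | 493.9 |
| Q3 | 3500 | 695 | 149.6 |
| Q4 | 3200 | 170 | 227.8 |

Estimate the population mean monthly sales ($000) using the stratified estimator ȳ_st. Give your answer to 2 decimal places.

ȳ_st ≈ 278.08

N = Σ N_h = 12500. Stratum weights W_h = N_h/N.
ȳ_st = (4600·354.5 + 1200·493.9 + 3500·149.6 + 3200·227.8) / 12500 = 278.0752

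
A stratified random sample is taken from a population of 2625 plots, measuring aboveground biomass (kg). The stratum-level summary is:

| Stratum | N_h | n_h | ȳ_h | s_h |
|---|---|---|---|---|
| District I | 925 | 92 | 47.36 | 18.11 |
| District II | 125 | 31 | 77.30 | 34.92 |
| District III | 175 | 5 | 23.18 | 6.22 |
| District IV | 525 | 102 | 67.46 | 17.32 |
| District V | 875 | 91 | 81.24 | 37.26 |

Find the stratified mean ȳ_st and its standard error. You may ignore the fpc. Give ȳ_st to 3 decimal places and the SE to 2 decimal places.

ȳ_st = Σ W_h ȳ_h = (925·47.36 + 125·77.30 + 175·23.18 + 525·67.46 + 875·81.24)/2625 = 62.48705
V̂(ȳ_st) = Σ W_h² s_h²/n_h, with W_h = N_h/N and N = 2625:
  stratum District I: (925/2625)²·18.11²/92 = 0.442664
  stratum District II: (125/2625)²·34.92²/31 = 0.0891966
  stratum District III: (175/2625)²·6.22²/5 = 0.0343897
  stratum District IV: (525/2625)²·17.32²/102 = 0.11764
  stratum District V: (875/2625)²·37.26²/91 = 1.69513
V̂(ȳ_st) = 2.37902
SE(ȳ_st) = √2.37902 = 1.54241

ȳ_st ≈ 62.487, SE ≈ 1.54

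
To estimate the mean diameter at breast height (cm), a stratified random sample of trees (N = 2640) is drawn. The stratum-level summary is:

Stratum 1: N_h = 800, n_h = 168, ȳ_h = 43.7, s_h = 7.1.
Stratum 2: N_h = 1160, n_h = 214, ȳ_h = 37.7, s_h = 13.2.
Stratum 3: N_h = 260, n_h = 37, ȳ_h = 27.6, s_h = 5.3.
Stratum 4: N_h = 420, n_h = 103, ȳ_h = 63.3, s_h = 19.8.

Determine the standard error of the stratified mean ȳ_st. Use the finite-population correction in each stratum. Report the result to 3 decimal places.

V̂(ȳ_st) = Σ W_h² (1 − n_h/N_h) s_h²/n_h, with W_h = N_h/N and N = 2640:
  stratum 1: (800/2640)²·(1 − 168/800)·7.1²/168 = 0.0217674
  stratum 2: (1160/2640)²·(1 − 214/1160)·13.2²/214 = 0.128196
  stratum 3: (260/2640)²·(1 − 37/260)·5.3²/37 = 0.00631568
  stratum 4: (420/2640)²·(1 − 103/420)·19.8²/103 = 0.07271
V̂(ȳ_st) = 0.228989
SE(ȳ_st) = √0.228989 = 0.478528

SE(ȳ_st) ≈ 0.479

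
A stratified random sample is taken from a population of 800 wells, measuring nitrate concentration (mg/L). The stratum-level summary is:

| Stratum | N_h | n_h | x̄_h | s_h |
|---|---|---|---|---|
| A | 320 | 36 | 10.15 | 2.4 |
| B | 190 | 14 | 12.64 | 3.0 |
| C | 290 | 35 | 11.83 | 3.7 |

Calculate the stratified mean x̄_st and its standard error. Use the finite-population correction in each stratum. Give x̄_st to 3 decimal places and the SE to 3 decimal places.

x̄_st ≈ 11.350, SE ≈ 0.319

x̄_st = Σ W_h x̄_h = (320·10.15 + 190·12.64 + 290·11.83)/800 = 11.35037
V̂(x̄_st) = Σ W_h² (1 − n_h/N_h) s_h²/n_h, with W_h = N_h/N and N = 800:
  stratum A: (320/800)²·(1 − 36/320)·2.4²/36 = 0.02272
  stratum B: (190/800)²·(1 − 14/190)·3.0²/14 = 0.0335893
  stratum C: (290/800)²·(1 − 35/290)·3.7²/35 = 0.0451953
V̂(x̄_st) = 0.101505
SE(x̄_st) = √0.101505 = 0.318598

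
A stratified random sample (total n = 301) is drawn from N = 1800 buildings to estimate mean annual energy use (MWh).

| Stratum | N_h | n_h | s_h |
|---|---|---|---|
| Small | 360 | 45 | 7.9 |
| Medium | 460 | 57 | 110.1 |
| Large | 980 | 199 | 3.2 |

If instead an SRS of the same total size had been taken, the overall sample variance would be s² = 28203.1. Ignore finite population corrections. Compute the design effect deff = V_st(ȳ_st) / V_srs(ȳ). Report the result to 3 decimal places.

deff ≈ 0.149

V̂(ȳ_st) = Σ W_h² s_h²/n_h, with W_h = N_h/N and N = 1800:
  stratum Small: (360/1800)²·7.9²/45 = 0.0554756
  stratum Medium: (460/1800)²·110.1²/57 = 13.889
  stratum Large: (980/1800)²·3.2²/199 = 0.015253
V_st = 13.9597
V_srs = s²/n = 28203.1/301 = 93.698
deff = V_st / V_srs = 13.9597/93.698 = 0.1490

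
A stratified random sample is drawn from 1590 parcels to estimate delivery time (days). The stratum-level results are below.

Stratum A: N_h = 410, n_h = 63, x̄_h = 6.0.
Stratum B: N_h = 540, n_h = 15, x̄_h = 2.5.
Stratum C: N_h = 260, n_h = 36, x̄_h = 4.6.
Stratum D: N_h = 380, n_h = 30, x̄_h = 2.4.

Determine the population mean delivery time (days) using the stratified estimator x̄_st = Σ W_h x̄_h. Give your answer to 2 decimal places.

x̄_st ≈ 3.72

N = Σ N_h = 1590. Stratum weights W_h = N_h/N.
x̄_st = (410·6.0 + 540·2.5 + 260·4.6 + 380·2.4) / 1590 = 3.7220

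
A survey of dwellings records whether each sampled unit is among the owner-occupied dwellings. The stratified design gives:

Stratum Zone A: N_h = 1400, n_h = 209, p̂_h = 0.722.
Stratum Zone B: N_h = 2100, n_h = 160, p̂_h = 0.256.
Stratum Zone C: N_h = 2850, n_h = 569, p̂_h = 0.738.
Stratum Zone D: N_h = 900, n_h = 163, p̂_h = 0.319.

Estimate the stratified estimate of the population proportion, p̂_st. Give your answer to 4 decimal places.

p̂_st ≈ 0.5433

N = 7250; stratum weights W_h = N_h/N.
p̂_st = Σ W_h p̂_h = (1400·0.722 + 2100·0.256 + 2850·0.738 + 900·0.319)/7250 = 0.54328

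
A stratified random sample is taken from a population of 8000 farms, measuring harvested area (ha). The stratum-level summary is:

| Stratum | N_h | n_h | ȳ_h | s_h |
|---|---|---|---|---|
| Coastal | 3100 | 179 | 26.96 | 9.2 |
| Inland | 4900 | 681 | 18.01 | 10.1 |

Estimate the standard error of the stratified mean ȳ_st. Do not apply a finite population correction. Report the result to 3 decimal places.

V̂(ȳ_st) = Σ W_h² s_h²/n_h, with W_h = N_h/N and N = 8000:
  stratum Coastal: (3100/8000)²·9.2²/179 = 0.0710013
  stratum Inland: (4900/8000)²·10.1²/681 = 0.0561963
V̂(ȳ_st) = 0.127198
SE(ȳ_st) = √0.127198 = 0.356648

SE(ȳ_st) ≈ 0.357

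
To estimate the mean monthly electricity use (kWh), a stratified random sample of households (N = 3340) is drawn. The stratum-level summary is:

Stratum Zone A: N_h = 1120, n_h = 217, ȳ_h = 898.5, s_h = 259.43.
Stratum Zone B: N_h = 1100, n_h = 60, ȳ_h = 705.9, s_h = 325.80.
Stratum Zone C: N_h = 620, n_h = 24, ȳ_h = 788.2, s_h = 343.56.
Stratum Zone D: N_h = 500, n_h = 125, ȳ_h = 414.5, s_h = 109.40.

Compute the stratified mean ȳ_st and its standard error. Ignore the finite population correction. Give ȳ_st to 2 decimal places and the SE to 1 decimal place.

ȳ_st ≈ 742.14, SE ≈ 20.0

ȳ_st = Σ W_h ȳ_h = (1120·898.5 + 1100·705.9 + 620·788.2 + 500·414.5)/3340 = 742.13892
V̂(ȳ_st) = Σ W_h² s_h²/n_h, with W_h = N_h/N and N = 3340:
  stratum Zone A: (1120/3340)²·259.43²/217 = 34.8758
  stratum Zone B: (1100/3340)²·325.80²/60 = 191.886
  stratum Zone C: (620/3340)²·343.56²/24 = 169.467
  stratum Zone D: (500/3340)²·109.40²/125 = 2.14571
V̂(ȳ_st) = 398.374
SE(ȳ_st) = √398.374 = 19.9593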